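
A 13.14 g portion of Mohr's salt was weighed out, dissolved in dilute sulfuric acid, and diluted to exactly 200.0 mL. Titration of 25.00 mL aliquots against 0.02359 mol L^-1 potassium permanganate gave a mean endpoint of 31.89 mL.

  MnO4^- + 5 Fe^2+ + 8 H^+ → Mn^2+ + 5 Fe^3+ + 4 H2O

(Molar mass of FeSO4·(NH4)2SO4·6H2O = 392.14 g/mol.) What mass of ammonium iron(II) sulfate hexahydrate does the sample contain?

11.80 g

n(KMnO4) per titration = 0.03189 × 0.02359 = 7.523 × 10^-4 mol
From the 5:1 ratio, n(FeSO4·(NH4)2SO4·6H2O) in each aliquot = 5/1 × 7.523 × 10^-4 = 3.761 × 10^-3 mol
n(FeSO4·(NH4)2SO4·6H2O) in the whole flask = 3.761 × 10^-3 × 200.0/25.00 = 0.03009 mol
mass of FeSO4·(NH4)2SO4·6H2O = 0.03009 × 392.14 = 11.80 g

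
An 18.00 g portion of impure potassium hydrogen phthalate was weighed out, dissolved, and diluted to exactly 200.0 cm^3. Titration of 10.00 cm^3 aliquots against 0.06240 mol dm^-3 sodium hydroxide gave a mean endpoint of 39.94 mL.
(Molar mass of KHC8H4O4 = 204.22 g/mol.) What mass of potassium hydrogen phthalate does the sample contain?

10.18 g

KHC8H4O4 + NaOH → KNaC8H4O4 + H2O
n(NaOH) per titration = 0.03994 × 0.06240 = 2.492 × 10^-3 mol
n(KHC8H4O4) in each aliquot = 2.492 × 10^-3 mol (1:1 ratio)
n(KHC8H4O4) in the whole flask = 2.492 × 10^-3 × 200.0/10.00 = 0.04985 mol
mass of KHC8H4O4 = 0.04985 × 204.22 = 10.18 g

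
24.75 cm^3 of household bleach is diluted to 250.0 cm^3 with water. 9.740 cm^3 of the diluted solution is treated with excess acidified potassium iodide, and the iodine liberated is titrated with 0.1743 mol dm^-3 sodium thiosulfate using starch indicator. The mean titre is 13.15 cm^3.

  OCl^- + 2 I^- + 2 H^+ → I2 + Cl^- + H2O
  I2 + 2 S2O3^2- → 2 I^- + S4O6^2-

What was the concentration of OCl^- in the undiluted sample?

1.188 mol/L

n(S2O3^2-) = 0.01315 × 0.1743 = 2.292 × 10^-3 mol
n(I2) = n(S2O3^2-)/2 = 1.146 × 10^-3 mol
n(OCl^-) in the aliquot = 1.146 × 10^-3 mol (1:1 ratio)
[OCl^-]_dilute = 1.146 × 10^-3 / 0.009740 = 0.1177 mol/L
[OCl^-]_original = 0.1177 × 250.0/24.75 = 1.188 mol/L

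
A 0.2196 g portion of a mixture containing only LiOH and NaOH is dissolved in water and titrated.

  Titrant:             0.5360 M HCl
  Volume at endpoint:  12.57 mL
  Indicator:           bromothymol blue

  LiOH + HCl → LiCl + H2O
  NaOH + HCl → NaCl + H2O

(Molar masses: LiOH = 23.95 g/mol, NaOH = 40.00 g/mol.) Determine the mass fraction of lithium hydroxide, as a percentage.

33.91 %

n(HCl) = 0.01257 × 0.5360 = 6.738 × 10^-3 mol
Let x = n(LiOH), y = n(NaOH).
Titrant: 1x + 1y = 6.738 × 10^-3;  mass: 23.95x + 40.00y = 0.2196
Solving, x = 3.109 × 10^-3 mol, y = 3.628 × 10^-3 mol
mass of LiOH = 3.109 × 10^-3 × 23.95 = 0.07446 g
% LiOH = 0.07446 / 0.2196 × 100 = 33.91 %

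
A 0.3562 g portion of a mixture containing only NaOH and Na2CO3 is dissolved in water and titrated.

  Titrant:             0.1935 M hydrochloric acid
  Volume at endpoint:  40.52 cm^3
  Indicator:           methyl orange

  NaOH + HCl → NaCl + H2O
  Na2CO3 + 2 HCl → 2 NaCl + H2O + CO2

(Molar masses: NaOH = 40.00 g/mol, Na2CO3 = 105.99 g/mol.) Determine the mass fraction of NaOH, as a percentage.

51.26 %

n(HCl) = 0.04052 × 0.1935 = 7.841 × 10^-3 mol
Let x = n(NaOH), y = n(Na2CO3).
Titrant: 1x + 2y = 7.841 × 10^-3;  mass: 40.00x + 105.99y = 0.3562
Solving, x = 4.564 × 10^-3 mol, y = 1.638 × 10^-3 mol
mass of NaOH = 4.564 × 10^-3 × 40.00 = 0.1826 g
% NaOH = 0.1826 / 0.3562 × 100 = 51.26 %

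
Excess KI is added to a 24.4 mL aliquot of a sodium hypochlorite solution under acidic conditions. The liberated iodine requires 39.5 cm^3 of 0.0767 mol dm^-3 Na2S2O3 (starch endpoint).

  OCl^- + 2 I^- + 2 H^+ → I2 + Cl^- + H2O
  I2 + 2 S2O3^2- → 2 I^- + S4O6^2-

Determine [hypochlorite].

n(S2O3^2-) = 0.0395 × 0.0767 = 3.03 × 10^-3 mol
n(I2) = n(S2O3^2-)/2 = 1.51 × 10^-3 mol
n(OCl^-) in the aliquot = 1.51 × 10^-3 mol (1:1 ratio)
[OCl^-] = 1.51 × 10^-3 / 0.0244 = 0.0621 mol/L

0.0621 mol/L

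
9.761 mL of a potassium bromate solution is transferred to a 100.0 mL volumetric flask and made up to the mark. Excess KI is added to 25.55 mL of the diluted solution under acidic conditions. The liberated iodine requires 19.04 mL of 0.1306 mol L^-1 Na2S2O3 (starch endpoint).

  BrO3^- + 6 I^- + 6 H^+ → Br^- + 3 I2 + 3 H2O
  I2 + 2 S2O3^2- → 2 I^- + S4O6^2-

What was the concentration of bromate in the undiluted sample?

0.1662 mol/L

n(S2O3^2-) = 0.01904 × 0.1306 = 2.487 × 10^-3 mol
n(I2) = n(S2O3^2-)/2 = 1.243 × 10^-3 mol
From the 1:3 ratio, n(BrO3^-) in the aliquot = 1/3 × 1.243 × 10^-3 = 4.144 × 10^-4 mol
[BrO3^-]_dilute = 4.144 × 10^-4 / 0.02555 = 0.01622 mol/L
[BrO3^-]_original = 0.01622 × 100.0/9.761 = 0.1662 mol/L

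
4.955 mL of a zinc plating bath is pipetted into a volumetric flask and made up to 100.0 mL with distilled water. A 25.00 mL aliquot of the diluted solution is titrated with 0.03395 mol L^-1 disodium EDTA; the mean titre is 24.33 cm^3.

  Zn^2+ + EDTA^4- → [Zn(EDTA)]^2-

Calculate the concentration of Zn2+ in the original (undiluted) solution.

0.6668 mol/L

n(EDTA) = 0.02433 × 0.03395 = 8.260 × 10^-4 mol
n(Zn2+) in the aliquot = 8.260 × 10^-4 mol (1:1 ratio)
[Zn2+]_dilute = 8.260 × 10^-4 / 0.02500 = 0.03304 mol/L
Dilution factor = 100.0 / 4.955 = 20.18
[Zn2+]_stock = 0.03304 × 20.18 = 0.6668 mol/L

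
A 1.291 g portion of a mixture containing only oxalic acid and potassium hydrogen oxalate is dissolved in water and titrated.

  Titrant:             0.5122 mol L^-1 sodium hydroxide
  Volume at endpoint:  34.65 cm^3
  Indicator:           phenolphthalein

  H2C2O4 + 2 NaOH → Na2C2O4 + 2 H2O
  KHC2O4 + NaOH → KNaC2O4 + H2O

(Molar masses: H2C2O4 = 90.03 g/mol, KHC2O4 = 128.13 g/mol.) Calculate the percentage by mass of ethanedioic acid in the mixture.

41.24 %

n(NaOH) = 0.03465 × 0.5122 = 0.01775 mol
Let x = n(H2C2O4), y = n(KHC2O4).
Titrant: 2x + 1y = 0.01775;  mass: 90.03x + 128.13y = 1.291
Solving, x = 5.914 × 10^-3 mol, y = 5.921 × 10^-3 mol
mass of H2C2O4 = 5.914 × 10^-3 × 90.03 = 0.5324 g
% H2C2O4 = 0.5324 / 1.291 × 100 = 41.24 %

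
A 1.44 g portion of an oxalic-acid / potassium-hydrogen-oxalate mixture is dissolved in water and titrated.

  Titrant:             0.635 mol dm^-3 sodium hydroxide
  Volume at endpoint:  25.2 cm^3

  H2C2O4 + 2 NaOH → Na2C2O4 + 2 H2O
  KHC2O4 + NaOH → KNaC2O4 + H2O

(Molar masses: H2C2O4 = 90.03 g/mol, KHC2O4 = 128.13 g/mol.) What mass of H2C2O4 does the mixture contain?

0.331 g

n(NaOH) = 0.0252 × 0.635 = 0.0160 mol
Let x = n(H2C2O4), y = n(KHC2O4).
Titrant: 2x + 1y = 0.0160;  mass: 90.03x + 128.13y = 1.44
Solving, x = 3.67 × 10^-3 mol, y = 8.66 × 10^-3 mol
mass of H2C2O4 = 3.67 × 10^-3 × 90.03 = 0.331 g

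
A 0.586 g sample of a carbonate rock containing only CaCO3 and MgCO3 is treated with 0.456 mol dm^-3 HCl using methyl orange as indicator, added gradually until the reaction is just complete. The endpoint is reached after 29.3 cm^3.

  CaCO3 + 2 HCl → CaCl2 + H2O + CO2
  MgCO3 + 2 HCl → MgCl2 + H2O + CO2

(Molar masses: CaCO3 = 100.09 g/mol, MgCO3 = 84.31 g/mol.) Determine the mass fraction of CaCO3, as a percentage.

n(HCl) = 0.0293 × 0.456 = 0.0134 mol
Let x = n(CaCO3), y = n(MgCO3).
Titrant: 2x + 2y = 0.0134;  mass: 100.09x + 84.31y = 0.586
Solving, x = 1.44 × 10^-3 mol, y = 5.24 × 10^-3 mol
mass of CaCO3 = 1.44 × 10^-3 × 100.09 = 0.144 g
% CaCO3 = 0.144 / 0.586 × 100 = 24.7 %

24.7 %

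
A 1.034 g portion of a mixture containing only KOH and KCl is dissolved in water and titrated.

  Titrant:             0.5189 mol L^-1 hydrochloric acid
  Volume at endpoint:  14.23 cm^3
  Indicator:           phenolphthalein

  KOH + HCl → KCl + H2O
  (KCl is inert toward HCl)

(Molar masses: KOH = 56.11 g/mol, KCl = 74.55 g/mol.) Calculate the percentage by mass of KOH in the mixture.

n(HCl) = 0.01423 × 0.5189 = 7.384 × 10^-3 mol
Let x = n(KOH), y = n(KCl).
Titrant: 1x = 7.384 × 10^-3;  mass: 56.11x + 74.55y = 1.034
Solving, x = 7.384 × 10^-3 mol, y = 8.312 × 10^-3 mol
mass of KOH = 7.384 × 10^-3 × 56.11 = 0.4143 g
% KOH = 0.4143 / 1.034 × 100 = 40.07 %

40.07 %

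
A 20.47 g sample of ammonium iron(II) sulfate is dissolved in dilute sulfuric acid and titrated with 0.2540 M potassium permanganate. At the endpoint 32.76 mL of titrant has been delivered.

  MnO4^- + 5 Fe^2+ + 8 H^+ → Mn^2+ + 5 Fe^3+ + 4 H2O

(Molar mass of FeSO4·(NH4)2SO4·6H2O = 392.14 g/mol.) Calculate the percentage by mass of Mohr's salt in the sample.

79.70 %

n(KMnO4) = 0.03276 L × 0.2540 mol/L = 8.321 × 10^-3 mol
From the 5:1 ratio, n(FeSO4·(NH4)2SO4·6H2O) = 5/1 × 8.321 × 10^-3 = 0.04161 mol
mass of FeSO4·(NH4)2SO4·6H2O = 0.04161 × 392.14 g/mol = 16.32 g
% FeSO4·(NH4)2SO4·6H2O = 16.32 / 20.47 × 100 = 79.70 %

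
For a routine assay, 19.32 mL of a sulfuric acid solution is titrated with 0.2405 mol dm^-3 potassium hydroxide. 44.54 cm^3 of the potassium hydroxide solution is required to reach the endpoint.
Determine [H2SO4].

0.2772 mol/L

H2SO4 + 2 KOH → K2SO4 + 2 H2O
n(KOH) = 0.04454 L × 0.2405 mol/L = 0.01071 mol
From the 1:2 mole ratio, n(H2SO4) = 1/2 × 0.01071 = 5.356 × 10^-3 mol
[H2SO4] = 5.356 × 10^-3 mol / 0.01932 L = 0.2772 mol/L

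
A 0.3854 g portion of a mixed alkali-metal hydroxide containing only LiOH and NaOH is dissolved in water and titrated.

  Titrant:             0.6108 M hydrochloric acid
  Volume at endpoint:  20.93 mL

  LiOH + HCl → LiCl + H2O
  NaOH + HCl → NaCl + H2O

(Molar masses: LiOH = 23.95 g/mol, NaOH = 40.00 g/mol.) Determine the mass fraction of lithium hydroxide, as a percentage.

48.77 %

n(HCl) = 0.02093 × 0.6108 = 0.01278 mol
Let x = n(LiOH), y = n(NaOH).
Titrant: 1x + 1y = 0.01278;  mass: 23.95x + 40.00y = 0.3854
Solving, x = 7.848 × 10^-3 mol, y = 4.936 × 10^-3 mol
mass of LiOH = 7.848 × 10^-3 × 23.95 = 0.1880 g
% LiOH = 0.1880 / 0.3854 × 100 = 48.77 %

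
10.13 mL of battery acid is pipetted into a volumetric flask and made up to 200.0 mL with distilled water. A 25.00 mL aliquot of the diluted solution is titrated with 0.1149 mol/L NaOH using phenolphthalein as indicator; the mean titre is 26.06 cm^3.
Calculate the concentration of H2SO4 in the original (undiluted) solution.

1.182 mol/L

H2SO4 + 2 NaOH → Na2SO4 + 2 H2O
n(NaOH) = 0.02606 × 0.1149 = 2.994 × 10^-3 mol
From the 1:2 ratio, n(H2SO4) in the aliquot = 1/2 × 2.994 × 10^-3 = 1.497 × 10^-3 mol
[H2SO4]_dilute = 1.497 × 10^-3 / 0.02500 = 0.05989 mol/L
Dilution factor = 200.0 / 10.13 = 19.74
[H2SO4]_stock = 0.05989 × 19.74 = 1.182 mol/L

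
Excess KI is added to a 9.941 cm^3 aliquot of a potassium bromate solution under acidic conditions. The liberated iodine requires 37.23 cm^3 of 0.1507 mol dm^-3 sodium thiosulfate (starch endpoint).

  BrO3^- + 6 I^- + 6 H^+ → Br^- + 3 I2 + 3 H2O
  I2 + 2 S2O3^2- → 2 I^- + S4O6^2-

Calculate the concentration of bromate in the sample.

n(S2O3^2-) = 0.03723 × 0.1507 = 5.611 × 10^-3 mol
n(I2) = n(S2O3^2-)/2 = 2.805 × 10^-3 mol
From the 1:3 ratio, n(BrO3^-) in the aliquot = 1/3 × 2.805 × 10^-3 = 9.351 × 10^-4 mol
[BrO3^-] = 9.351 × 10^-4 / 0.009941 = 0.09406 mol/L

0.09406 mol/L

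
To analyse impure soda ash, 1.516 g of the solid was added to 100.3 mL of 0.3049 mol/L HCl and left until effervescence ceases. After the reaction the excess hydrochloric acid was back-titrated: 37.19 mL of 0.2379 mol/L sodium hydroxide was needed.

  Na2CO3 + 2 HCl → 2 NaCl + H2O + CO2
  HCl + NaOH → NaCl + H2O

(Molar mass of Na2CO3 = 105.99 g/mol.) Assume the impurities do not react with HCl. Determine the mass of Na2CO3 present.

n(HCl) added = 0.1003 × 0.3049 = 0.03058 mol
n(NaOH) used in back-titration = 0.03719 × 0.2379 = 8.848 × 10^-3 mol
n(HCl) left over = 8.848 × 10^-3 mol (1:1 ratio)
n(HCl) consumed by analyte = 0.03058 − 8.848 × 10^-3 = 0.02173 mol
From the 1:2 ratio, n(Na2CO3) = 1/2 × 0.02173 = 0.01087 mol
mass of Na2CO3 = 0.01087 × 105.99 = 1.152 g

1.152 g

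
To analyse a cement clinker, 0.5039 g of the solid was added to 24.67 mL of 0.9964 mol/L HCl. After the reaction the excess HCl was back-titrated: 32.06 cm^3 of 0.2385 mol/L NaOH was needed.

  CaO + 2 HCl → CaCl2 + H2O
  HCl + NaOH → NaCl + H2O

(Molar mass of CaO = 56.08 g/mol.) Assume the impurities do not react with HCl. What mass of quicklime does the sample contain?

0.4749 g

n(HCl) added = 0.02467 × 0.9964 = 0.02458 mol
n(NaOH) used in back-titration = 0.03206 × 0.2385 = 7.646 × 10^-3 mol
n(HCl) left over = 7.646 × 10^-3 mol (1:1 ratio)
n(HCl) consumed by analyte = 0.02458 − 7.646 × 10^-3 = 0.01693 mol
From the 1:2 ratio, n(CaO) = 1/2 × 0.01693 = 8.467 × 10^-3 mol
mass of CaO = 8.467 × 10^-3 × 56.08 = 0.4749 g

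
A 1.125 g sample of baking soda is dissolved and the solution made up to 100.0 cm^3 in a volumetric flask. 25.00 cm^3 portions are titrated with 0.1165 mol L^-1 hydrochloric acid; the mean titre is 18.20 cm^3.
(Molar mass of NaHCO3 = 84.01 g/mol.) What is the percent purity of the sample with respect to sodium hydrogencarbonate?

63.33 %

NaHCO3 + HCl → NaCl + H2O + CO2
n(HCl) per titration = 0.01820 × 0.1165 = 2.120 × 10^-3 mol
n(NaHCO3) in each aliquot = 2.120 × 10^-3 mol (1:1 ratio)
n(NaHCO3) in the whole flask = 2.120 × 10^-3 × 100.0/25.00 = 8.481 × 10^-3 mol
mass of NaHCO3 = 8.481 × 10^-3 × 84.01 = 0.7125 g
% NaHCO3 = 0.7125 / 1.125 × 100 = 63.33 %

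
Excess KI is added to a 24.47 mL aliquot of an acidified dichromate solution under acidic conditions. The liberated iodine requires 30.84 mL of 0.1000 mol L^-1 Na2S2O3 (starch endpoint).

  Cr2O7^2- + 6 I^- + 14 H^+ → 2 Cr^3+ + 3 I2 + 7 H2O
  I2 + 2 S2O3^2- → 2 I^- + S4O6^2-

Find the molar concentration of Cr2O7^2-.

0.02101 mol/L

n(S2O3^2-) = 0.03084 × 0.1000 = 3.084 × 10^-3 mol
n(I2) = n(S2O3^2-)/2 = 1.542 × 10^-3 mol
From the 1:3 ratio, n(Cr2O7^2-) in the aliquot = 1/3 × 1.542 × 10^-3 = 5.140 × 10^-4 mol
[Cr2O7^2-] = 5.140 × 10^-4 / 0.02447 = 0.02101 mol/L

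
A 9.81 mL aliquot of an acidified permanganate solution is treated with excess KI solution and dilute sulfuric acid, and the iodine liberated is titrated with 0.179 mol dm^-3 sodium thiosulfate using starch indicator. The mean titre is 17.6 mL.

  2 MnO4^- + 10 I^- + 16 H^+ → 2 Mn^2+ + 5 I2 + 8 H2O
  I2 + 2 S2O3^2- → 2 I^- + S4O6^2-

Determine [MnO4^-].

n(S2O3^2-) = 0.0176 × 0.179 = 3.15 × 10^-3 mol
n(I2) = n(S2O3^2-)/2 = 1.58 × 10^-3 mol
From the 2:5 ratio, n(MnO4^-) in the aliquot = 2/5 × 1.58 × 10^-3 = 6.30 × 10^-4 mol
[MnO4^-] = 6.30 × 10^-4 / 0.00981 = 0.0642 mol/L

0.0642 mol/L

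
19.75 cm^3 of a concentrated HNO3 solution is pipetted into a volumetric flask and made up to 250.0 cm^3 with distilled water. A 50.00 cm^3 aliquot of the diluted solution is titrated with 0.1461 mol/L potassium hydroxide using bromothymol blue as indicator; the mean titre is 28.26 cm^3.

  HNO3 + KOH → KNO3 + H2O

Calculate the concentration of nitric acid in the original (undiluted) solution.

n(KOH) = 0.02826 × 0.1461 = 4.129 × 10^-3 mol
n(HNO3) in the aliquot = 4.129 × 10^-3 mol (1:1 ratio)
[HNO3]_dilute = 4.129 × 10^-3 / 0.05000 = 0.08258 mol/L
Dilution factor = 250.0 / 19.75 = 12.66
[HNO3]_stock = 0.08258 × 12.66 = 1.045 mol/L

1.045 mol/L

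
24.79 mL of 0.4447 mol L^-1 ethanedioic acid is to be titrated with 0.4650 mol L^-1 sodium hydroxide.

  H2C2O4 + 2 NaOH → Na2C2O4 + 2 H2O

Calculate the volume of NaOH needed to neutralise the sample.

n(H2C2O4) = 0.02479 L × 0.4447 mol/L = 0.01102 mol
From the 2:1 stoichiometry, n(NaOH) = 2/1 × 0.01102 = 0.02205 mol
V(NaOH) = 0.02205 mol / 0.4650 mol/L = 0.04742 L = 47.42 mL

47.42 mL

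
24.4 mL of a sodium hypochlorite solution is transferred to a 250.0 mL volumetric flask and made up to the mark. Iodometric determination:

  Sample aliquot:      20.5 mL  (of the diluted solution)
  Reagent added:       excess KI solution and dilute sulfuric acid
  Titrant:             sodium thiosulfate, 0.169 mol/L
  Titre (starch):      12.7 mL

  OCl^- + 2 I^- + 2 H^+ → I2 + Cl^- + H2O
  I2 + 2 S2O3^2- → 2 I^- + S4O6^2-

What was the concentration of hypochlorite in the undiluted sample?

n(S2O3^2-) = 0.0127 × 0.169 = 2.15 × 10^-3 mol
n(I2) = n(S2O3^2-)/2 = 1.07 × 10^-3 mol
n(OCl^-) in the aliquot = 1.07 × 10^-3 mol (1:1 ratio)
[OCl^-]_dilute = 1.07 × 10^-3 / 0.0205 = 0.0523 mol/L
[OCl^-]_original = 0.0523 × 250.0/24.4 = 0.536 mol/L

0.536 mol/L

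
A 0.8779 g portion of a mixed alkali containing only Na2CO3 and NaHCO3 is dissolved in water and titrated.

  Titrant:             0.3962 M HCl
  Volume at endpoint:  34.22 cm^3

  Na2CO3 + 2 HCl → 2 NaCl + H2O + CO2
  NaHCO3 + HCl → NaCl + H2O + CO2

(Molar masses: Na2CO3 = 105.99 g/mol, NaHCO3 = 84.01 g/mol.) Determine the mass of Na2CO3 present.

n(HCl) = 0.03422 × 0.3962 = 0.01356 mol
Let x = n(Na2CO3), y = n(NaHCO3).
Titrant: 2x + 1y = 0.01356;  mass: 105.99x + 84.01y = 0.8779
Solving, x = 4.209 × 10^-3 mol, y = 5.139 × 10^-3 mol
mass of Na2CO3 = 4.209 × 10^-3 × 105.99 = 0.4461 g

0.4461 g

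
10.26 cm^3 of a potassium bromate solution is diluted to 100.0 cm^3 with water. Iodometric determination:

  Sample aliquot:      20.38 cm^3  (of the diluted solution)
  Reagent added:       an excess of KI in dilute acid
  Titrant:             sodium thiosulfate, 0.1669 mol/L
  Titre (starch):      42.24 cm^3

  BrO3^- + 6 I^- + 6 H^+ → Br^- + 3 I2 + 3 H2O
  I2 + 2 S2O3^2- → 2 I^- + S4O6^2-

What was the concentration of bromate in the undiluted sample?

0.5619 mol/L

n(S2O3^2-) = 0.04224 × 0.1669 = 7.050 × 10^-3 mol
n(I2) = n(S2O3^2-)/2 = 3.525 × 10^-3 mol
From the 1:3 ratio, n(BrO3^-) in the aliquot = 1/3 × 3.525 × 10^-3 = 1.175 × 10^-3 mol
[BrO3^-]_dilute = 1.175 × 10^-3 / 0.02038 = 0.05765 mol/L
[BrO3^-]_original = 0.05765 × 100.0/10.26 = 0.5619 mol/L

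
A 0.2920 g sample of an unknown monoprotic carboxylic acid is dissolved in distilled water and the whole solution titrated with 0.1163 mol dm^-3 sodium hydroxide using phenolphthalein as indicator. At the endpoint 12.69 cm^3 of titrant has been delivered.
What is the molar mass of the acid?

n(NaOH) = 0.01269 L × 0.1163 mol/L = 1.476 × 10^-3 mol
n(HA) = 1.476 × 10^-3 mol (1:1 ratio)
M = m / n = 0.2920 g / 1.476 × 10^-3 mol = 197.9 g/mol

197.9 g/mol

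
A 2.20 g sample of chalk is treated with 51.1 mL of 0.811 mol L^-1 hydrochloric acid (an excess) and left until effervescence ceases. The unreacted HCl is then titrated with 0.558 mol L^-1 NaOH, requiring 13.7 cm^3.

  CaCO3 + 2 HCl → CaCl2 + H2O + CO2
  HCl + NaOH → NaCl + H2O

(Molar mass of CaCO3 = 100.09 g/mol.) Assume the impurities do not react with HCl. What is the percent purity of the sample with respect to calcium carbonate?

n(HCl) added = 0.0511 × 0.811 = 0.0414 mol
n(NaOH) used in back-titration = 0.0137 × 0.558 = 7.64 × 10^-3 mol
n(HCl) left over = 7.64 × 10^-3 mol (1:1 ratio)
n(HCl) consumed by analyte = 0.0414 − 7.64 × 10^-3 = 0.0338 mol
From the 1:2 ratio, n(CaCO3) = 1/2 × 0.0338 = 0.0169 mol
mass of CaCO3 = 0.0169 × 100.09 = 1.69 g
% CaCO3 = 1.69 / 2.20 × 100 = 76.9 %

76.9 %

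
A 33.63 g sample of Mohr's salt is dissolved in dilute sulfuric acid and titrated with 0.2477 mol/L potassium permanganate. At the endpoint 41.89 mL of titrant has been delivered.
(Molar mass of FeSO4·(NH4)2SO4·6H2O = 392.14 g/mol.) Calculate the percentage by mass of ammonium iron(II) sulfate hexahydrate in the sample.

MnO4^- + 5 Fe^2+ + 8 H^+ → Mn^2+ + 5 Fe^3+ + 4 H2O
n(KMnO4) = 0.04189 L × 0.2477 mol/L = 0.01038 mol
From the 5:1 ratio, n(FeSO4·(NH4)2SO4·6H2O) = 5/1 × 0.01038 = 0.05188 mol
mass of FeSO4·(NH4)2SO4·6H2O = 0.05188 × 392.14 g/mol = 20.34 g
% FeSO4·(NH4)2SO4·6H2O = 20.34 / 33.63 × 100 = 60.50 %

60.50 %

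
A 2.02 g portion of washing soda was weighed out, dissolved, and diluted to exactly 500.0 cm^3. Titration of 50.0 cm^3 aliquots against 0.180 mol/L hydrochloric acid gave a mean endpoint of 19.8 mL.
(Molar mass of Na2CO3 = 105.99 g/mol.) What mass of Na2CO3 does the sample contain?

Na2CO3 + 2 HCl → 2 NaCl + H2O + CO2
n(HCl) per titration = 0.0198 × 0.180 = 3.56 × 10^-3 mol
From the 1:2 ratio, n(Na2CO3) in each aliquot = 1/2 × 3.56 × 10^-3 = 1.78 × 10^-3 mol
n(Na2CO3) in the whole flask = 1.78 × 10^-3 × 500.0/50.0 = 0.0178 mol
mass of Na2CO3 = 0.0178 × 105.99 = 1.89 g

1.89 g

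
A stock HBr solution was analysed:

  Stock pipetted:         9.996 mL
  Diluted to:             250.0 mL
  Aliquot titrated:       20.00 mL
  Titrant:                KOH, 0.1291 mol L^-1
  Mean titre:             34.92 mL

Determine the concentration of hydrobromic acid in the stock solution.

5.637 mol/L

HBr + KOH → KBr + H2O
n(KOH) = 0.03492 × 0.1291 = 4.508 × 10^-3 mol
n(HBr) in the aliquot = 4.508 × 10^-3 mol (1:1 ratio)
[HBr]_dilute = 4.508 × 10^-3 / 0.02000 = 0.2254 mol/L
Dilution factor = 250.0 / 9.996 = 25.01
[HBr]_stock = 0.2254 × 25.01 = 5.637 mol/L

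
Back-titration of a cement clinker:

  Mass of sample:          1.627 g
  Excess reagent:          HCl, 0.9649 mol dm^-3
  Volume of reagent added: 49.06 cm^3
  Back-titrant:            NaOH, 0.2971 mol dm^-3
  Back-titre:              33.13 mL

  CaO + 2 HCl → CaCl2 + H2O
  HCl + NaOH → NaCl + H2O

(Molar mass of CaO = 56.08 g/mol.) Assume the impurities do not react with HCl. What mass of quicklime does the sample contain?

n(HCl) added = 0.04906 × 0.9649 = 0.04734 mol
n(NaOH) used in back-titration = 0.03313 × 0.2971 = 9.843 × 10^-3 mol
n(HCl) left over = 9.843 × 10^-3 mol (1:1 ratio)
n(HCl) consumed by analyte = 0.04734 − 9.843 × 10^-3 = 0.03750 mol
From the 1:2 ratio, n(CaO) = 1/2 × 0.03750 = 0.01875 mol
mass of CaO = 0.01875 × 56.08 = 1.051 g

1.051 g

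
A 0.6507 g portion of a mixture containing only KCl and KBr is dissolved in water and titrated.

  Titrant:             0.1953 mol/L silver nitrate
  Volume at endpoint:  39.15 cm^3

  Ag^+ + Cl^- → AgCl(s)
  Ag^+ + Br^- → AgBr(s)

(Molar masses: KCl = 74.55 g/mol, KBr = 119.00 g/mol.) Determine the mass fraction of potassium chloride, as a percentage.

66.80 %

n(AgNO3) = 0.03915 × 0.1953 = 7.646 × 10^-3 mol
Let x = n(KCl), y = n(KBr).
Titrant: 1x + 1y = 7.646 × 10^-3;  mass: 74.55x + 119.00y = 0.6507
Solving, x = 5.831 × 10^-3 mol, y = 1.815 × 10^-3 mol
mass of KCl = 5.831 × 10^-3 × 74.55 = 0.4347 g
% KCl = 0.4347 / 0.6507 × 100 = 66.80 %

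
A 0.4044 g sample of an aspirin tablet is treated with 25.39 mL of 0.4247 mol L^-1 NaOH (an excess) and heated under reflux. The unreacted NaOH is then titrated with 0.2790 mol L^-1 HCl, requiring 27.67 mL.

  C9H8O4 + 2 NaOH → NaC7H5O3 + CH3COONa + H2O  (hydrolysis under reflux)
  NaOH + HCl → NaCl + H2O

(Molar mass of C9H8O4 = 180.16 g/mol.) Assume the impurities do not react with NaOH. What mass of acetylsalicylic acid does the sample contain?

n(NaOH) added = 0.02539 × 0.4247 = 0.01078 mol
n(HCl) used in back-titration = 0.02767 × 0.2790 = 7.720 × 10^-3 mol
n(NaOH) left over = 7.720 × 10^-3 mol (1:1 ratio)
n(NaOH) consumed by analyte = 0.01078 − 7.720 × 10^-3 = 3.063 × 10^-3 mol
From the 1:2 ratio, n(C9H8O4) = 1/2 × 3.063 × 10^-3 = 1.532 × 10^-3 mol
mass of C9H8O4 = 1.532 × 10^-3 × 180.16 = 0.2759 g

0.2759 g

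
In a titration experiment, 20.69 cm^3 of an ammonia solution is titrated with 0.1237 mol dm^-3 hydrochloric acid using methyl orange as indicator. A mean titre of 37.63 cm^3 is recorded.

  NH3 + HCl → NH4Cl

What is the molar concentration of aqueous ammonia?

0.2250 mol/L

n(HCl) = 0.03763 L × 0.1237 mol/L = 4.655 × 10^-3 mol
n(NH3) = 4.655 × 10^-3 mol (1:1 mole ratio)
[NH3] = 4.655 × 10^-3 mol / 0.02069 L = 0.2250 mol/L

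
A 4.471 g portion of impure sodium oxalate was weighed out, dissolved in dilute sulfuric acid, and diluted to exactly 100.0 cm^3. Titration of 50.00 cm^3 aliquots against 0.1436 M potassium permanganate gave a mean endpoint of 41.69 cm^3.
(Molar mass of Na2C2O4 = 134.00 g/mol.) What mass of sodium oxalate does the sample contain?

4.011 g

2 MnO4^- + 5 C2O4^2- + 16 H^+ → 2 Mn^2+ + 10 CO2 + 8 H2O
n(KMnO4) per titration = 0.04169 × 0.1436 = 5.987 × 10^-3 mol
From the 5:2 ratio, n(Na2C2O4) in each aliquot = 5/2 × 5.987 × 10^-3 = 0.01497 mol
n(Na2C2O4) in the whole flask = 0.01497 × 100.0/50.00 = 0.02993 mol
mass of Na2C2O4 = 0.02993 × 134.00 = 4.011 g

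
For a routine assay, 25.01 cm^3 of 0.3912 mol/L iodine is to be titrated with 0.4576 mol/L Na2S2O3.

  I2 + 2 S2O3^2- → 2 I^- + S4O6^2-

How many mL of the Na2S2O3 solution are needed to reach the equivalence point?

n(I2) = 0.02501 L × 0.3912 mol/L = 9.784 × 10^-3 mol
From the 2:1 stoichiometry, n(Na2S2O3) = 2/1 × 9.784 × 10^-3 = 0.01957 mol
V(Na2S2O3) = 0.01957 mol / 0.4576 mol/L = 0.04276 L = 42.76 mL

42.76 mL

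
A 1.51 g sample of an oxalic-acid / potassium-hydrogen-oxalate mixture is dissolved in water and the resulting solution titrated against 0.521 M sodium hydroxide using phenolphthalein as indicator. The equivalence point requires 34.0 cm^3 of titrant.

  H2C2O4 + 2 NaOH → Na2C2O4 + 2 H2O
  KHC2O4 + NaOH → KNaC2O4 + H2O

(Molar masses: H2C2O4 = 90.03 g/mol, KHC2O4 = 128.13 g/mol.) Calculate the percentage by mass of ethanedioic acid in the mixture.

n(NaOH) = 0.0340 × 0.521 = 0.0177 mol
Let x = n(H2C2O4), y = n(KHC2O4).
Titrant: 2x + 1y = 0.0177;  mass: 90.03x + 128.13y = 1.51
Solving, x = 4.57 × 10^-3 mol, y = 8.57 × 10^-3 mol
mass of H2C2O4 = 4.57 × 10^-3 × 90.03 = 0.411 g
% H2C2O4 = 0.411 / 1.51 × 100 = 27.2 %

27.2 %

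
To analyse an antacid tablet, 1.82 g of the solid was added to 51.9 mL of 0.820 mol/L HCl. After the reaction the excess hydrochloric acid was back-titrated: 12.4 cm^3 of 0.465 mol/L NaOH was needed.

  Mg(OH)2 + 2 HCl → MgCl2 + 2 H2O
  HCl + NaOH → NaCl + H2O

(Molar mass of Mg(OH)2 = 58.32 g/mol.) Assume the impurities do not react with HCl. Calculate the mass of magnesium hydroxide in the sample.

n(HCl) added = 0.0519 × 0.820 = 0.0426 mol
n(NaOH) used in back-titration = 0.0124 × 0.465 = 5.77 × 10^-3 mol
n(HCl) left over = 5.77 × 10^-3 mol (1:1 ratio)
n(HCl) consumed by analyte = 0.0426 − 5.77 × 10^-3 = 0.0368 mol
From the 1:2 ratio, n(Mg(OH)2) = 1/2 × 0.0368 = 0.0184 mol
mass of Mg(OH)2 = 0.0184 × 58.32 = 1.07 g

1.07 g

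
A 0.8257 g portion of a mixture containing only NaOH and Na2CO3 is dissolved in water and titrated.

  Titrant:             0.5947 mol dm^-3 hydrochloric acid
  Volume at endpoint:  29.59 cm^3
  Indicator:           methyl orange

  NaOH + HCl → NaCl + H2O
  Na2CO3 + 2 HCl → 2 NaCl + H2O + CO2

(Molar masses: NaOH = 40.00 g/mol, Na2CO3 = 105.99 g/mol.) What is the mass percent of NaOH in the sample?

n(HCl) = 0.02959 × 0.5947 = 0.01760 mol
Let x = n(NaOH), y = n(Na2CO3).
Titrant: 1x + 2y = 0.01760;  mass: 40.00x + 105.99y = 0.8257
Solving, x = 8.223 × 10^-3 mol, y = 4.687 × 10^-3 mol
mass of NaOH = 8.223 × 10^-3 × 40.00 = 0.3289 g
% NaOH = 0.3289 / 0.8257 × 100 = 39.84 %

39.84 %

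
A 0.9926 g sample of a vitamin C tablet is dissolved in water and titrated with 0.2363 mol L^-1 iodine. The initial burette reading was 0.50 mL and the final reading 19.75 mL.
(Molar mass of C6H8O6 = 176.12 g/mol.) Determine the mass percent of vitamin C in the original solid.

80.71 %

C6H8O6 + I2 → C6H6O6 + 2 HI
n(I2) = 0.01925 L × 0.2363 mol/L = 4.549 × 10^-3 mol
n(C6H8O6) = 4.549 × 10^-3 mol (1:1 ratio)
mass of C6H8O6 = 4.549 × 10^-3 × 176.12 g/mol = 0.8011 g
% C6H8O6 = 0.8011 / 0.9926 × 100 = 80.71 %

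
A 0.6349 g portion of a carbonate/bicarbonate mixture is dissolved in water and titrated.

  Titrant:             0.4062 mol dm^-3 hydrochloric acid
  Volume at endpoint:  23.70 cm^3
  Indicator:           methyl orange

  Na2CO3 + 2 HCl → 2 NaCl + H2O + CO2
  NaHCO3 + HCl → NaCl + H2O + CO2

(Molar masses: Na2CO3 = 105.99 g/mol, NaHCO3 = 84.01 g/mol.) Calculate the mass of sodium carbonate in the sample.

0.2971 g

n(HCl) = 0.02370 × 0.4062 = 9.627 × 10^-3 mol
Let x = n(Na2CO3), y = n(NaHCO3).
Titrant: 2x + 1y = 9.627 × 10^-3;  mass: 105.99x + 84.01y = 0.6349
Solving, x = 2.803 × 10^-3 mol, y = 4.021 × 10^-3 mol
mass of Na2CO3 = 2.803 × 10^-3 × 105.99 = 0.2971 g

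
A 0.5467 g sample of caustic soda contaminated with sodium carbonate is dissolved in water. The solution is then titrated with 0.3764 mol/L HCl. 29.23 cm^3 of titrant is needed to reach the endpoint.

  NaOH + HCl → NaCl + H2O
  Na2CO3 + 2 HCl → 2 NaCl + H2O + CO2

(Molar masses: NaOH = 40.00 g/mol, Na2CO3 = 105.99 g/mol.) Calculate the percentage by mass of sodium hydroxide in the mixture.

20.47 %

n(HCl) = 0.02923 × 0.3764 = 0.01100 mol
Let x = n(NaOH), y = n(Na2CO3).
Titrant: 1x + 2y = 0.01100;  mass: 40.00x + 105.99y = 0.5467
Solving, x = 2.798 × 10^-3 mol, y = 4.102 × 10^-3 mol
mass of NaOH = 2.798 × 10^-3 × 40.00 = 0.1119 g
% NaOH = 0.1119 / 0.5467 × 100 = 20.47 %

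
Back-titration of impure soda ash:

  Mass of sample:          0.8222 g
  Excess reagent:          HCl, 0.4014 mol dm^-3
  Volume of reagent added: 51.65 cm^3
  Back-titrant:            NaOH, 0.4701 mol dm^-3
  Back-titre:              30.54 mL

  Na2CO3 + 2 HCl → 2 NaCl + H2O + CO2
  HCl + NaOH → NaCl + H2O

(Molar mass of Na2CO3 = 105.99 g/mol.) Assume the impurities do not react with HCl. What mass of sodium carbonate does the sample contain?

0.3379 g

n(HCl) added = 0.05165 × 0.4014 = 0.02073 mol
n(NaOH) used in back-titration = 0.03054 × 0.4701 = 0.01436 mol
n(HCl) left over = 0.01436 mol (1:1 ratio)
n(HCl) consumed by analyte = 0.02073 − 0.01436 = 6.375 × 10^-3 mol
From the 1:2 ratio, n(Na2CO3) = 1/2 × 6.375 × 10^-3 = 3.188 × 10^-3 mol
mass of Na2CO3 = 3.188 × 10^-3 × 105.99 = 0.3379 g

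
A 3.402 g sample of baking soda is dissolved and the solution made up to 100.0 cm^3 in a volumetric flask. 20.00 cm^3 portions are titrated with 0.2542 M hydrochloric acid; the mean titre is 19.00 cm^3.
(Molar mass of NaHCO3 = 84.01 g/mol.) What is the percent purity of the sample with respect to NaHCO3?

NaHCO3 + HCl → NaCl + H2O + CO2
n(HCl) per titration = 0.01900 × 0.2542 = 4.830 × 10^-3 mol
n(NaHCO3) in each aliquot = 4.830 × 10^-3 mol (1:1 ratio)
n(NaHCO3) in the whole flask = 4.830 × 10^-3 × 100.0/20.00 = 0.02415 mol
mass of NaHCO3 = 0.02415 × 84.01 = 2.029 g
% NaHCO3 = 2.029 / 3.402 × 100 = 59.63 %

59.63 %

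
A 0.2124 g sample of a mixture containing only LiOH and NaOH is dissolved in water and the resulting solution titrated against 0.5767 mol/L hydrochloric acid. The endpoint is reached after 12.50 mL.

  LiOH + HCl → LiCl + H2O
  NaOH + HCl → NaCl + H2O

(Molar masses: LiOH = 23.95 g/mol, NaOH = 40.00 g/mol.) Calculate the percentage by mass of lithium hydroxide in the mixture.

n(HCl) = 0.01250 × 0.5767 = 7.209 × 10^-3 mol
Let x = n(LiOH), y = n(NaOH).
Titrant: 1x + 1y = 7.209 × 10^-3;  mass: 23.95x + 40.00y = 0.2124
Solving, x = 4.732 × 10^-3 mol, y = 2.477 × 10^-3 mol
mass of LiOH = 4.732 × 10^-3 × 23.95 = 0.1133 g
% LiOH = 0.1133 / 0.2124 × 100 = 53.36 %

53.36 %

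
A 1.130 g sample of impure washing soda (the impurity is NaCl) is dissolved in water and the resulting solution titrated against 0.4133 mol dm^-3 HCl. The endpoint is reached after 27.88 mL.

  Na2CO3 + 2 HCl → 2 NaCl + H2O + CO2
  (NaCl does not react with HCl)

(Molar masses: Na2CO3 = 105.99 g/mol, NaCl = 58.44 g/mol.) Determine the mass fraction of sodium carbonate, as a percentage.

n(HCl) = 0.02788 × 0.4133 = 0.01152 mol
Let x = n(Na2CO3), y = n(NaCl).
Titrant: 2x = 0.01152;  mass: 105.99x + 58.44y = 1.130
Solving, x = 5.761 × 10^-3 mol, y = 8.887 × 10^-3 mol
mass of Na2CO3 = 5.761 × 10^-3 × 105.99 = 0.6107 g
% Na2CO3 = 0.6107 / 1.130 × 100 = 54.04 %

54.04 %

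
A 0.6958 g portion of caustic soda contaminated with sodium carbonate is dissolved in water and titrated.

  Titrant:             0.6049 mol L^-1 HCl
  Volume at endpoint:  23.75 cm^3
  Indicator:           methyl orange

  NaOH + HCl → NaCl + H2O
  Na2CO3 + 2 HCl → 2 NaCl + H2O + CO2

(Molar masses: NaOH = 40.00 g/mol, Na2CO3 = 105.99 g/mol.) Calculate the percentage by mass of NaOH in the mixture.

n(HCl) = 0.02375 × 0.6049 = 0.01437 mol
Let x = n(NaOH), y = n(Na2CO3).
Titrant: 1x + 2y = 0.01437;  mass: 40.00x + 105.99y = 0.6958
Solving, x = 5.044 × 10^-3 mol, y = 4.661 × 10^-3 mol
mass of NaOH = 5.044 × 10^-3 × 40.00 = 0.2018 g
% NaOH = 0.2018 / 0.6958 × 100 = 29.00 %

29.00 %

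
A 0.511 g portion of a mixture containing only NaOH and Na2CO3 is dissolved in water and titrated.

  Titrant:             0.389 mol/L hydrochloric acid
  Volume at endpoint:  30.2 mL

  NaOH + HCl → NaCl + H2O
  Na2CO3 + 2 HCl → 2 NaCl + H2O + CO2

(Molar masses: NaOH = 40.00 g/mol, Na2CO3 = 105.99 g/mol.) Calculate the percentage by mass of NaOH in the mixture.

n(HCl) = 0.0302 × 0.389 = 0.0117 mol
Let x = n(NaOH), y = n(Na2CO3).
Titrant: 1x + 2y = 0.0117;  mass: 40.00x + 105.99y = 0.511
Solving, x = 8.59 × 10^-3 mol, y = 1.58 × 10^-3 mol
mass of NaOH = 8.59 × 10^-3 × 40.00 = 0.343 g
% NaOH = 0.343 / 0.511 × 100 = 67.2 %

67.2 %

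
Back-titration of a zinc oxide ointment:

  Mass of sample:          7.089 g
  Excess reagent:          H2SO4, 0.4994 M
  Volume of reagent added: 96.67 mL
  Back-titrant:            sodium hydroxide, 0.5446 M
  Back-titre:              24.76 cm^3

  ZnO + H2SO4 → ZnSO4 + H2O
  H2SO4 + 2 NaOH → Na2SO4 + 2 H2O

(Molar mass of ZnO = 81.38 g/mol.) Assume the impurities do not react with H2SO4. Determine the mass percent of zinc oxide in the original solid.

47.68 %

n(H2SO4) added = 0.09667 × 0.4994 = 0.04828 mol
n(NaOH) used in back-titration = 0.02476 × 0.5446 = 0.01348 mol
From the 1:2 ratio, n(H2SO4) left over = 1/2 × 0.01348 = 6.742 × 10^-3 mol
n(H2SO4) consumed by analyte = 0.04828 − 6.742 × 10^-3 = 0.04153 mol
n(ZnO) = 0.04153 mol (1:1 ratio)
mass of ZnO = 0.04153 × 81.38 = 3.380 g
% ZnO = 3.380 / 7.089 × 100 = 47.68 %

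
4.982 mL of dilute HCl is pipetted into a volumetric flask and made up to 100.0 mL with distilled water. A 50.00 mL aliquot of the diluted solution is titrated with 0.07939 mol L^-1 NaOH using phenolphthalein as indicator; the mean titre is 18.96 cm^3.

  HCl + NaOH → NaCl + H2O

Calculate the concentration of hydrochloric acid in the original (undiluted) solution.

n(NaOH) = 0.01896 × 0.07939 = 1.505 × 10^-3 mol
n(HCl) in the aliquot = 1.505 × 10^-3 mol (1:1 ratio)
[HCl]_dilute = 1.505 × 10^-3 / 0.05000 = 0.03010 mol/L
Dilution factor = 100.0 / 4.982 = 20.07
[HCl]_stock = 0.03010 × 20.07 = 0.6043 mol/L

0.6043 mol/L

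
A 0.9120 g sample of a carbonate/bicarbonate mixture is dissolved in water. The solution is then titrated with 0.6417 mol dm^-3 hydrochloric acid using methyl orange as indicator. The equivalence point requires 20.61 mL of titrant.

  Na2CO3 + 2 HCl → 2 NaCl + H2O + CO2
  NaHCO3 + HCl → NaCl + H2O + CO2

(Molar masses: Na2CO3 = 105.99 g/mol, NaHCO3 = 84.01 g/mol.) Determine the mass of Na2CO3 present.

0.3401 g

n(HCl) = 0.02061 × 0.6417 = 0.01323 mol
Let x = n(Na2CO3), y = n(NaHCO3).
Titrant: 2x + 1y = 0.01323;  mass: 105.99x + 84.01y = 0.9120
Solving, x = 3.209 × 10^-3 mol, y = 6.807 × 10^-3 mol
mass of Na2CO3 = 3.209 × 10^-3 × 105.99 = 0.3401 g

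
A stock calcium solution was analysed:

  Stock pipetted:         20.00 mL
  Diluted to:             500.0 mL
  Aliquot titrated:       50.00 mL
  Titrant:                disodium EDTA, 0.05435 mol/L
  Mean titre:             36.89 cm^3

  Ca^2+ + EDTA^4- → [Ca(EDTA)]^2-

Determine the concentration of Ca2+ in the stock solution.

n(EDTA) = 0.03689 × 0.05435 = 2.005 × 10^-3 mol
n(Ca2+) in the aliquot = 2.005 × 10^-3 mol (1:1 ratio)
[Ca2+]_dilute = 2.005 × 10^-3 / 0.05000 = 0.04010 mol/L
Dilution factor = 500.0 / 20.00 = 25.00
[Ca2+]_stock = 0.04010 × 25.00 = 1.002 mol/L

1.002 mol/L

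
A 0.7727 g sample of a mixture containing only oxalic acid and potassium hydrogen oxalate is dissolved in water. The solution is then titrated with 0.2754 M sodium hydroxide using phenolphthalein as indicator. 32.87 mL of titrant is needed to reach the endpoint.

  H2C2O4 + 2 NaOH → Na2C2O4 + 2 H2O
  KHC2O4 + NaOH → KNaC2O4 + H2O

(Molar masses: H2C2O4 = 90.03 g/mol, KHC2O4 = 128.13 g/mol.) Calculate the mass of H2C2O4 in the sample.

0.2097 g

n(NaOH) = 0.03287 × 0.2754 = 9.052 × 10^-3 mol
Let x = n(H2C2O4), y = n(KHC2O4).
Titrant: 2x + 1y = 9.052 × 10^-3;  mass: 90.03x + 128.13y = 0.7727
Solving, x = 2.329 × 10^-3 mol, y = 4.394 × 10^-3 mol
mass of H2C2O4 = 2.329 × 10^-3 × 90.03 = 0.2097 g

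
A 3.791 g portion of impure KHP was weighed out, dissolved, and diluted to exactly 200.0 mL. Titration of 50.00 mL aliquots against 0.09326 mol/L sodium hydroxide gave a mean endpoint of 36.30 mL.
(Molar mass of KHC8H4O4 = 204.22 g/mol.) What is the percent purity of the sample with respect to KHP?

KHC8H4O4 + NaOH → KNaC8H4O4 + H2O
n(NaOH) per titration = 0.03630 × 0.09326 = 3.385 × 10^-3 mol
n(KHC8H4O4) in each aliquot = 3.385 × 10^-3 mol (1:1 ratio)
n(KHC8H4O4) in the whole flask = 3.385 × 10^-3 × 200.0/50.00 = 0.01354 mol
mass of KHC8H4O4 = 0.01354 × 204.22 = 2.765 g
% KHC8H4O4 = 2.765 / 3.791 × 100 = 72.95 %

72.95 %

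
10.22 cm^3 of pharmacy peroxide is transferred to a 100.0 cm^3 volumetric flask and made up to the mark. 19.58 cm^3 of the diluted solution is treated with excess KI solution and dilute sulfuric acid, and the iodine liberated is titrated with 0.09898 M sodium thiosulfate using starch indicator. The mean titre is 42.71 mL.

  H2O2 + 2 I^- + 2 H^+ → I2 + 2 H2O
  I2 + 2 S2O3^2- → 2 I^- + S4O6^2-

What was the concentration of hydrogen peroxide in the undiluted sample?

1.056 M

n(S2O3^2-) = 0.04271 × 0.09898 = 4.227 × 10^-3 mol
n(I2) = n(S2O3^2-)/2 = 2.114 × 10^-3 mol
n(H2O2) in the aliquot = 2.114 × 10^-3 mol (1:1 ratio)
[H2O2]_dilute = 2.114 × 10^-3 / 0.01958 = 0.1080 mol/L
[H2O2]_original = 0.1080 × 100.0/10.22 = 1.056 mol/L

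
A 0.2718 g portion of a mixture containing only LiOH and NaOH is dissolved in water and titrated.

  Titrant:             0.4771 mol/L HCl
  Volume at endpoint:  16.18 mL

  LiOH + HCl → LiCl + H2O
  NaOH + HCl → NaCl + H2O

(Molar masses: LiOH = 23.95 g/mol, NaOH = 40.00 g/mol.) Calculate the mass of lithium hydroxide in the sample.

n(HCl) = 0.01618 × 0.4771 = 7.719 × 10^-3 mol
Let x = n(LiOH), y = n(NaOH).
Titrant: 1x + 1y = 7.719 × 10^-3;  mass: 23.95x + 40.00y = 0.2718
Solving, x = 2.304 × 10^-3 mol, y = 5.415 × 10^-3 mol
mass of LiOH = 2.304 × 10^-3 × 23.95 = 0.05518 g

0.05518 g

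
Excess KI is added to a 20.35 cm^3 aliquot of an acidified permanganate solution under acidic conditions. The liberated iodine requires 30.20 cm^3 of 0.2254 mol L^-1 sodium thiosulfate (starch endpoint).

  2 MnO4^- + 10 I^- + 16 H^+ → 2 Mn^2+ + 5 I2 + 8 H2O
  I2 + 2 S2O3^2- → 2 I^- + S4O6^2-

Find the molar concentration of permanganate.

0.06690 mol/L

n(S2O3^2-) = 0.03020 × 0.2254 = 6.807 × 10^-3 mol
n(I2) = n(S2O3^2-)/2 = 3.404 × 10^-3 mol
From the 2:5 ratio, n(MnO4^-) in the aliquot = 2/5 × 3.404 × 10^-3 = 1.361 × 10^-3 mol
[MnO4^-] = 1.361 × 10^-3 / 0.02035 = 0.06690 mol/L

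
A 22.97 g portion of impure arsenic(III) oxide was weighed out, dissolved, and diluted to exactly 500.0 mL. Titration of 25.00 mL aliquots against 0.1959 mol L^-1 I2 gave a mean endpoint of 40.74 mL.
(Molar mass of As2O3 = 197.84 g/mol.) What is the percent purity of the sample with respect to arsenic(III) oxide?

68.74 %

As2O3 + 2 I2 + 2 H2O → As2O5 + 4 HI
n(I2) per titration = 0.04074 × 0.1959 = 7.981 × 10^-3 mol
From the 1:2 ratio, n(As2O3) in each aliquot = 1/2 × 7.981 × 10^-3 = 3.990 × 10^-3 mol
n(As2O3) in the whole flask = 3.990 × 10^-3 × 500.0/25.00 = 0.07981 mol
mass of As2O3 = 0.07981 × 197.84 = 15.79 g
% As2O3 = 15.79 / 22.97 × 100 = 68.74 %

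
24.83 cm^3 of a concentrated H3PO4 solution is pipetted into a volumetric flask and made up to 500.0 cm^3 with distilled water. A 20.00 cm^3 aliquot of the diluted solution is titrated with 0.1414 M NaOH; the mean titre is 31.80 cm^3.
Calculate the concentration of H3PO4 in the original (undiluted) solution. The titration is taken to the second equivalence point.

H3PO4 + 2 NaOH → Na2HPO4 + 2 H2O
n(NaOH) = 0.03180 × 0.1414 = 4.497 × 10^-3 mol
From the 1:2 ratio, n(H3PO4) in the aliquot = 1/2 × 4.497 × 10^-3 = 2.248 × 10^-3 mol
[H3PO4]_dilute = 2.248 × 10^-3 / 0.02000 = 0.1124 mol/L
Dilution factor = 500.0 / 24.83 = 20.14
[H3PO4]_stock = 0.1124 × 20.14 = 2.264 mol/L

2.264 M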